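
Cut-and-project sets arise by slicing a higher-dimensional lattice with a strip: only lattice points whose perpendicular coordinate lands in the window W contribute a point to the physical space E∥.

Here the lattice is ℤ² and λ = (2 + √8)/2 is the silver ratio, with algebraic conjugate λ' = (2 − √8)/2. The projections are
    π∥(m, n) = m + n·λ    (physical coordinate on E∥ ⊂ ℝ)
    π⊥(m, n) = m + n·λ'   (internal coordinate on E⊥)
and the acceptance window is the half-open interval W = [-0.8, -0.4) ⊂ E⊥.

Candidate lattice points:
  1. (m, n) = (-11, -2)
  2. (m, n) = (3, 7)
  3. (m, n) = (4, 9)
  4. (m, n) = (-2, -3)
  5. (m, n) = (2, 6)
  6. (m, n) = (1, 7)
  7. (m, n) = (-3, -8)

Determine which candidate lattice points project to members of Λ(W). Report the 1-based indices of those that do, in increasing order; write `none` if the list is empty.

4, 5

Numerically λ ≈ 2.41421 and λ' = −1/λ ≈ -0.41421.
#1 (-11,-2): internal coord -11 + (-2)·λ' = -10.17157; -10.17157 ∉ [-0.8, -0.4) → out
#2 (3,7): internal coord 3 + (7)·λ' = +0.10051; +0.10051 ∉ [-0.8, -0.4) → out
#3 (4,9): internal coord 4 + (9)·λ' = +0.27208; +0.27208 ∉ [-0.8, -0.4) → out
#4 (-2,-3): internal coord -2 + (-3)·λ' = -0.75736; -0.75736 ∈ [-0.8, -0.4) → IN Λ
#5 (2,6): internal coord 2 + (6)·λ' = -0.48528; -0.48528 ∈ [-0.8, -0.4) → IN Λ
#6 (1,7): internal coord 1 + (7)·λ' = -1.89949; -1.89949 ∉ [-0.8, -0.4) → out
#7 (-3,-8): internal coord -3 + (-8)·λ' = +0.31371; +0.31371 ∉ [-0.8, -0.4) → out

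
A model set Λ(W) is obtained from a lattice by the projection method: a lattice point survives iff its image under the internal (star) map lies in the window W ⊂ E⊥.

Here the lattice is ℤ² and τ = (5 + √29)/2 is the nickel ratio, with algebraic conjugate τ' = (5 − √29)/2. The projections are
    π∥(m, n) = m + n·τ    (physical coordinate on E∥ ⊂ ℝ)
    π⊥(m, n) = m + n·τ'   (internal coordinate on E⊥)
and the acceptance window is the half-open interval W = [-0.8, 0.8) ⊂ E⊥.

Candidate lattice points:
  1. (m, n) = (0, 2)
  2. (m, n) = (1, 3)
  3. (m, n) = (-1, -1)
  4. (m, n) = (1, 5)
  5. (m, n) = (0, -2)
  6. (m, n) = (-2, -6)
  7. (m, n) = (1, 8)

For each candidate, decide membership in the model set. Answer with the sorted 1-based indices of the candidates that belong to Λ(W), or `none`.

Compute τ' = (5−√29)/2 = -0.192582, so π⊥(m,n) = m -0.192582·n.
candidate 1: (m,n)=(0,2) → π∥ = 0+2·τ ≈ 10.385165, π⊥ = 0+2·τ' ≈ -0.385165 ∈ [-0.8, 0.8) ⇒ IN Λ
candidate 2: (m,n)=(1,3) → π∥ = 1+3·τ ≈ 16.577747, π⊥ = 1+3·τ' ≈ 0.422253 ∈ [-0.8, 0.8) ⇒ IN Λ
candidate 3: (m,n)=(-1,-1) → π∥ = -1-1·τ ≈ -6.192582, π⊥ = -1-1·τ' ≈ -0.807418 ∉ [-0.8, 0.8) ⇒ out
candidate 4: (m,n)=(1,5) → π∥ = 1+5·τ ≈ 26.962912, π⊥ = 1+5·τ' ≈ 0.037088 ∈ [-0.8, 0.8) ⇒ IN Λ
candidate 5: (m,n)=(0,-2) → π∥ = 0-2·τ ≈ -10.385165, π⊥ = 0-2·τ' ≈ 0.385165 ∈ [-0.8, 0.8) ⇒ IN Λ
candidate 6: (m,n)=(-2,-6) → π∥ = -2-6·τ ≈ -33.155494, π⊥ = -2-6·τ' ≈ -0.844506 ∉ [-0.8, 0.8) ⇒ out
candidate 7: (m,n)=(1,8) → π∥ = 1+8·τ ≈ 42.540659, π⊥ = 1+8·τ' ≈ -0.540659 ∈ [-0.8, 0.8) ⇒ IN Λ

1, 2, 4, 5, 7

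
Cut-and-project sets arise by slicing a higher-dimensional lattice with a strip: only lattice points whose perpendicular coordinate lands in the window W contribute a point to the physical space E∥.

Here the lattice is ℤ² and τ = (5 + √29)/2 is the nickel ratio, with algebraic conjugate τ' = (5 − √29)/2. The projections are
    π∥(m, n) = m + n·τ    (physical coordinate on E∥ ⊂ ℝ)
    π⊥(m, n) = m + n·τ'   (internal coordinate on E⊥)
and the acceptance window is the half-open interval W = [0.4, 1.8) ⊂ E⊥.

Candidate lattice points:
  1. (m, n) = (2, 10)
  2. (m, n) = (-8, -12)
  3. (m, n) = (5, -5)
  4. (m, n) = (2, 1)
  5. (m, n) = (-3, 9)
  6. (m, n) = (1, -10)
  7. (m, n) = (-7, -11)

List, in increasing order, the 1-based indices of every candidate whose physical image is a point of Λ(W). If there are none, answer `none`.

Compute τ' = (5−√29)/2 = -0.1926, so π⊥(m,n) = m -0.1926·n.
[1] lift (2,10): star map gives 0.0742; window check 0.4 ≤ 0.0742 < 1.8 is false → out
[2] lift (-8,-12): star map gives -5.6890; window check 0.4 ≤ -5.6890 < 1.8 is false → out
[3] lift (5,-5): star map gives 5.9629; window check 0.4 ≤ 5.9629 < 1.8 is false → out
[4] lift (2,1): star map gives 1.8074; window check 0.4 ≤ 1.8074 < 1.8 is false → out
[5] lift (-3,9): star map gives -4.7332; window check 0.4 ≤ -4.7332 < 1.8 is false → out
[6] lift (1,-10): star map gives 2.9258; window check 0.4 ≤ 2.9258 < 1.8 is false → out
[7] lift (-7,-11): star map gives -4.8816; window check 0.4 ≤ -4.8816 < 1.8 is false → out

none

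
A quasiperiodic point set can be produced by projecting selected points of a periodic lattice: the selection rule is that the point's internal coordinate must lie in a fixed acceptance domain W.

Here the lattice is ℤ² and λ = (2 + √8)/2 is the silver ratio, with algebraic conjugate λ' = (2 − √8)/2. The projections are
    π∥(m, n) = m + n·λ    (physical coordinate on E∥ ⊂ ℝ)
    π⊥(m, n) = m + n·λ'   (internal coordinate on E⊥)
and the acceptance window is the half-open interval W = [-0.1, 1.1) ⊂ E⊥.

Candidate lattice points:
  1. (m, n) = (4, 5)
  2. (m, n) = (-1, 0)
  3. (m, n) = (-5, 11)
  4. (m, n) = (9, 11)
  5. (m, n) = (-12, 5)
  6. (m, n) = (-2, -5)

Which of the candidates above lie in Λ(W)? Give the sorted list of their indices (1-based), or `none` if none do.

6

Numerically λ ≈ 2.41421 and λ' = −1/λ ≈ -0.41421.
candidate 1: (m,n)=(4,5) → π∥ = 4+5·λ ≈ 16.07107, π⊥ = 4+5·λ' ≈ 1.92893 ∉ [-0.1, 1.1) ⇒ out
candidate 2: (m,n)=(-1,0) → π∥ = -1+0·λ ≈ -1.00000, π⊥ = -1+0·λ' ≈ -1.00000 ∉ [-0.1, 1.1) ⇒ out
candidate 3: (m,n)=(-5,11) → π∥ = -5+11·λ ≈ 21.55635, π⊥ = -5+11·λ' ≈ -9.55635 ∉ [-0.1, 1.1) ⇒ out
candidate 4: (m,n)=(9,11) → π∥ = 9+11·λ ≈ 35.55635, π⊥ = 9+11·λ' ≈ 4.44365 ∉ [-0.1, 1.1) ⇒ out
candidate 5: (m,n)=(-12,5) → π∥ = -12+5·λ ≈ 0.07107, π⊥ = -12+5·λ' ≈ -14.07107 ∉ [-0.1, 1.1) ⇒ out
candidate 6: (m,n)=(-2,-5) → π∥ = -2-5·λ ≈ -14.07107, π⊥ = -2-5·λ' ≈ 0.07107 ∈ [-0.1, 1.1) ⇒ IN Λ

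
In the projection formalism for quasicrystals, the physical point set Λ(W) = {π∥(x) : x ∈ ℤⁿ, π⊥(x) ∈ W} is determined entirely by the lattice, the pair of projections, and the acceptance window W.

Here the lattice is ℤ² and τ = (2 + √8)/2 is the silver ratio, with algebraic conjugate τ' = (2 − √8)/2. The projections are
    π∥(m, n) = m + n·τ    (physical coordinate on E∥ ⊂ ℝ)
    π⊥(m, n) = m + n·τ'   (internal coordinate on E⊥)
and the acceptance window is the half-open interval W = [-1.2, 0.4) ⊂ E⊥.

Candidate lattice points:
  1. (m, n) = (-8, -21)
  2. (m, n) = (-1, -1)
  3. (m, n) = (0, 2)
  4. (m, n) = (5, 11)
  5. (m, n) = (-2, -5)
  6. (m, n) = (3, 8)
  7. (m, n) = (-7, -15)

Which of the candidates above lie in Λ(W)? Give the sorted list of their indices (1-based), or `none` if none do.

Compute τ' = (2−√8)/2 = -0.414214, so π⊥(m,n) = m -0.414214·n.
#1 (-8,-21): internal coord -8 + (-21)·τ' = +0.698485; +0.698485 ∉ [-1.2, 0.4) → out
#2 (-1,-1): internal coord -1 + (-1)·τ' = -0.585786; -0.585786 ∈ [-1.2, 0.4) → IN Λ
#3 (0,2): internal coord 0 + (2)·τ' = -0.828427; -0.828427 ∈ [-1.2, 0.4) → IN Λ
#4 (5,11): internal coord 5 + (11)·τ' = +0.443651; +0.443651 ∉ [-1.2, 0.4) → out
#5 (-2,-5): internal coord -2 + (-5)·τ' = +0.071068; +0.071068 ∈ [-1.2, 0.4) → IN Λ
#6 (3,8): internal coord 3 + (8)·τ' = -0.313708; -0.313708 ∈ [-1.2, 0.4) → IN Λ
#7 (-7,-15): internal coord -7 + (-15)·τ' = -0.786797; -0.786797 ∈ [-1.2, 0.4) → IN Λ

2, 3, 5, 6, 7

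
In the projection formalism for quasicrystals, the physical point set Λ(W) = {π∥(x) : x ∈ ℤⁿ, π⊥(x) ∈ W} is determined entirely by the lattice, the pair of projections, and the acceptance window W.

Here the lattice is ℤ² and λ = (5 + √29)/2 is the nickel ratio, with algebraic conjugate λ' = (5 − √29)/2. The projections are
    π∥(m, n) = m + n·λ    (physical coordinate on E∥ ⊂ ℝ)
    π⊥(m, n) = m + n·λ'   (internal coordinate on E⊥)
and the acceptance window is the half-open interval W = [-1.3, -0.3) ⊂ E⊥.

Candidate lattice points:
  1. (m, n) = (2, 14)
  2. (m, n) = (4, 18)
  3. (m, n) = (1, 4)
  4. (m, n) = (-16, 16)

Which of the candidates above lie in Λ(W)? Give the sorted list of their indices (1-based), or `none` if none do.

λ' = (5−√29)/2 ≈ -0.19258.
candidate 1: (m,n)=(2,14) → π∥ = 2+14·λ ≈ 74.69615, π⊥ = 2+14·λ' ≈ -0.69615 ∈ [-1.3, -0.3) ⇒ IN Λ
candidate 2: (m,n)=(4,18) → π∥ = 4+18·λ ≈ 97.46648, π⊥ = 4+18·λ' ≈ 0.53352 ∉ [-1.3, -0.3) ⇒ out
candidate 3: (m,n)=(1,4) → π∥ = 1+4·λ ≈ 21.77033, π⊥ = 1+4·λ' ≈ 0.22967 ∉ [-1.3, -0.3) ⇒ out
candidate 4: (m,n)=(-16,16) → π∥ = -16+16·λ ≈ 67.08132, π⊥ = -16+16·λ' ≈ -19.08132 ∉ [-1.3, -0.3) ⇒ out

1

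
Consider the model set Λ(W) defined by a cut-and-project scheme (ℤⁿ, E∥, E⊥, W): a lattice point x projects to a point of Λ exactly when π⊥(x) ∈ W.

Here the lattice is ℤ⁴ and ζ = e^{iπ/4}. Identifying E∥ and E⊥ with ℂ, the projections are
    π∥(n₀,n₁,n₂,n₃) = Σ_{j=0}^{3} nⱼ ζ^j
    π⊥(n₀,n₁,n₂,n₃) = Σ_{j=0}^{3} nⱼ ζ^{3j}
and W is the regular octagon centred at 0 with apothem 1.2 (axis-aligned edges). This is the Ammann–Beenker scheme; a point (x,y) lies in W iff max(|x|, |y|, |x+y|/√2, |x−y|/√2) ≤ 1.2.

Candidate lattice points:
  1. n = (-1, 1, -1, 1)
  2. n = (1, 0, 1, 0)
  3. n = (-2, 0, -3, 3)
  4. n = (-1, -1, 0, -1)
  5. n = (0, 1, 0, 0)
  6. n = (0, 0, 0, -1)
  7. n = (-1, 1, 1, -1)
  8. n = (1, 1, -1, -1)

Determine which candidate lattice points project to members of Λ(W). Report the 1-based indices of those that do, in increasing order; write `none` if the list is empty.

Internal map: ζ^{3j} for j=0..3 gives (1,0), (−√2/2,√2/2), (0,−1), (√2/2,√2/2).
#1 (-1, 1, -1, 1): internal (-1.00000, 2.41421); octagon support 2.41421 vs apothem 1.2 → ∉ W
#2 (1, 0, 1, 0): internal (1.00000, -1.00000); octagon support 1.41421 vs apothem 1.2 → ∉ W
#3 (-2, 0, -3, 3): internal (0.12132, 5.12132); octagon support 5.12132 vs apothem 1.2 → ∉ W
#4 (-1, -1, 0, -1): internal (-1.00000, -1.41421); octagon support 1.70711 vs apothem 1.2 → ∉ W
#5 (0, 1, 0, 0): internal (-0.70711, 0.70711); octagon support 1.00000 vs apothem 1.2 → ∈ W
#6 (0, 0, 0, -1): internal (-0.70711, -0.70711); octagon support 1.00000 vs apothem 1.2 → ∈ W
#7 (-1, 1, 1, -1): internal (-2.41421, -1.00000); octagon support 2.41421 vs apothem 1.2 → ∉ W
#8 (1, 1, -1, -1): internal (-0.41421, 1.00000); octagon support 1.00000 vs apothem 1.2 → ∈ W

5, 6, 8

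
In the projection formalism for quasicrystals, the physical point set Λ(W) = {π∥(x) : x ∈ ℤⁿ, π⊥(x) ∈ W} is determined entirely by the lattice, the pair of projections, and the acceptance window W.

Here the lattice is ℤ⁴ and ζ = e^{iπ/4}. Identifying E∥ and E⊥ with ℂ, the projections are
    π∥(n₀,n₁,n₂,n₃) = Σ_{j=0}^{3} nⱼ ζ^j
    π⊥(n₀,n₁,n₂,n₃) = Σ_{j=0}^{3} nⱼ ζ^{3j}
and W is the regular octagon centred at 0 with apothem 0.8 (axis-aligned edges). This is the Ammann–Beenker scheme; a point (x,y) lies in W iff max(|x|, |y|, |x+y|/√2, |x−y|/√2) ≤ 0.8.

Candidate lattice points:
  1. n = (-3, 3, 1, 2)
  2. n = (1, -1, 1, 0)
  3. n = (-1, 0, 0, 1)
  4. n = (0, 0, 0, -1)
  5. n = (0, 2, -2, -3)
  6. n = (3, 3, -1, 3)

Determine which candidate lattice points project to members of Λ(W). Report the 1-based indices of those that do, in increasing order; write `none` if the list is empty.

3

With ζ = e^{iπ/4} the internal vectors are ζ^0,ζ^3,ζ^6,ζ^9.
candidate 1: n = (-3, 3, 1, 2) → π⊥ ≈ (-3.707107, +2.535534); max(|x|,|y|,|x±y|/√2) = 4.414214 > 0.8 ⇒ ∉ W
candidate 2: n = (1, -1, 1, 0) → π⊥ ≈ (+1.707107, -1.707107); max(|x|,|y|,|x±y|/√2) = 2.414214 > 0.8 ⇒ ∉ W
candidate 3: n = (-1, 0, 0, 1) → π⊥ ≈ (-0.292893, +0.707107); max(|x|,|y|,|x±y|/√2) = 0.707107 ≤ 0.8 ⇒ ∈ W
candidate 4: n = (0, 0, 0, -1) → π⊥ ≈ (-0.707107, -0.707107); max(|x|,|y|,|x±y|/√2) = 1.000000 > 0.8 ⇒ ∉ W
candidate 5: n = (0, 2, -2, -3) → π⊥ ≈ (-3.535534, +1.292893); max(|x|,|y|,|x±y|/√2) = 3.535534 > 0.8 ⇒ ∉ W
candidate 6: n = (3, 3, -1, 3) → π⊥ ≈ (+3.000000, +5.242641); max(|x|,|y|,|x±y|/√2) = 5.828427 > 0.8 ⇒ ∉ W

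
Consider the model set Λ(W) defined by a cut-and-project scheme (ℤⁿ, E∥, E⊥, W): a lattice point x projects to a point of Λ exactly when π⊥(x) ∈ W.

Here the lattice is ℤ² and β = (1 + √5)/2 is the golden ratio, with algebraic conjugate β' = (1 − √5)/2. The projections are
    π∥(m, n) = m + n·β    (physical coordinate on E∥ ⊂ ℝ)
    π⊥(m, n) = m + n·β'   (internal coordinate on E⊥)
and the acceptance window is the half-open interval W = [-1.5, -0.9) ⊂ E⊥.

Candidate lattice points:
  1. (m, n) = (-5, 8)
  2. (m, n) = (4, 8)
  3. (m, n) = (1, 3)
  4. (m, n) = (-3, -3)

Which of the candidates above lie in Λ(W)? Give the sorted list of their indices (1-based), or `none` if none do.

β' = (1−√5)/2 ≈ -0.618034.
[1] lift (-5,8): star map gives -9.944272; window check -1.5 ≤ -9.944272 < -0.9 is false → out
[2] lift (4,8): star map gives -0.944272; window check -1.5 ≤ -0.944272 < -0.9 is true → IN Λ
[3] lift (1,3): star map gives -0.854102; window check -1.5 ≤ -0.854102 < -0.9 is false → out
[4] lift (-3,-3): star map gives -1.145898; window check -1.5 ≤ -1.145898 < -0.9 is true → IN Λ

2, 4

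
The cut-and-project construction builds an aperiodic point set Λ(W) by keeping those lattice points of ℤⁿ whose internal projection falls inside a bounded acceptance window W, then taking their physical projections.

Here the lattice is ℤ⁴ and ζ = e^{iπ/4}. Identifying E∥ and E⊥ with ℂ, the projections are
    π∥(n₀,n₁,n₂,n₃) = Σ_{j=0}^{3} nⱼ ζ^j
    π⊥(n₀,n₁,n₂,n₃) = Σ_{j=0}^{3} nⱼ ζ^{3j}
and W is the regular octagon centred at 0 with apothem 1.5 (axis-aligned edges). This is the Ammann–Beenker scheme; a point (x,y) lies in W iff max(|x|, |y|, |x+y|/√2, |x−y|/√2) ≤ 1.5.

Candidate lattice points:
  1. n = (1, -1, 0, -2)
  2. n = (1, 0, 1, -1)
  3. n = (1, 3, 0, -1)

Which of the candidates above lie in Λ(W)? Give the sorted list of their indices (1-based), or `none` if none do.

none

Internal map: ζ^{3j} for j=0..3 gives (1,0), (−√2/2,√2/2), (0,−1), (√2/2,√2/2).
candidate 1: n = (1, -1, 0, -2) → π⊥ ≈ (+0.29289, -2.12132); max(|x|,|y|,|x±y|/√2) = 2.12132 > 1.5 ⇒ ∉ W
candidate 2: n = (1, 0, 1, -1) → π⊥ ≈ (+0.29289, -1.70711); max(|x|,|y|,|x±y|/√2) = 1.70711 > 1.5 ⇒ ∉ W
candidate 3: n = (1, 3, 0, -1) → π⊥ ≈ (-1.82843, +1.41421); max(|x|,|y|,|x±y|/√2) = 2.29289 > 1.5 ⇒ ∉ W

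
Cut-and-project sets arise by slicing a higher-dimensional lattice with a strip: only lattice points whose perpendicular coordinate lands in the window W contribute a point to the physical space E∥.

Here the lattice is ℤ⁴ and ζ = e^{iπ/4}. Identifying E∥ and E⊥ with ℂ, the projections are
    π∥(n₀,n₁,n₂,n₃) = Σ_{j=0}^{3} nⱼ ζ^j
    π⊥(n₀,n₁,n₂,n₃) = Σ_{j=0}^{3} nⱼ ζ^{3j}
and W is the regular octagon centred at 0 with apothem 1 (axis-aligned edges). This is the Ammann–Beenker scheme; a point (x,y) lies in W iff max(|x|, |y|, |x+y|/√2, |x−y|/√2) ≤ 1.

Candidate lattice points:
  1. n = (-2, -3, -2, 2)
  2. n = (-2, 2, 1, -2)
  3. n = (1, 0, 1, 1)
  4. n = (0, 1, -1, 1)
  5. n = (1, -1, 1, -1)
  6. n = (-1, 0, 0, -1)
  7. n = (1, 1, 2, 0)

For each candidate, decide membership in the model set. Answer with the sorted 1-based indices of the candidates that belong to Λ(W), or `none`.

none

Internal map: ζ^{3j} for j=0..3 gives (1,0), (−√2/2,√2/2), (0,−1), (√2/2,√2/2).
#1 (-2, -3, -2, 2): internal (1.5355, 1.2929); octagon support 2.0000 vs apothem 1 → ∉ W
#2 (-2, 2, 1, -2): internal (-4.8284, -1.0000); octagon support 4.8284 vs apothem 1 → ∉ W
#3 (1, 0, 1, 1): internal (1.7071, -0.2929); octagon support 1.7071 vs apothem 1 → ∉ W
#4 (0, 1, -1, 1): internal (0.0000, 2.4142); octagon support 2.4142 vs apothem 1 → ∉ W
#5 (1, -1, 1, -1): internal (1.0000, -2.4142); octagon support 2.4142 vs apothem 1 → ∉ W
#6 (-1, 0, 0, -1): internal (-1.7071, -0.7071); octagon support 1.7071 vs apothem 1 → ∉ W
#7 (1, 1, 2, 0): internal (0.2929, -1.2929); octagon support 1.2929 vs apothem 1 → ∉ W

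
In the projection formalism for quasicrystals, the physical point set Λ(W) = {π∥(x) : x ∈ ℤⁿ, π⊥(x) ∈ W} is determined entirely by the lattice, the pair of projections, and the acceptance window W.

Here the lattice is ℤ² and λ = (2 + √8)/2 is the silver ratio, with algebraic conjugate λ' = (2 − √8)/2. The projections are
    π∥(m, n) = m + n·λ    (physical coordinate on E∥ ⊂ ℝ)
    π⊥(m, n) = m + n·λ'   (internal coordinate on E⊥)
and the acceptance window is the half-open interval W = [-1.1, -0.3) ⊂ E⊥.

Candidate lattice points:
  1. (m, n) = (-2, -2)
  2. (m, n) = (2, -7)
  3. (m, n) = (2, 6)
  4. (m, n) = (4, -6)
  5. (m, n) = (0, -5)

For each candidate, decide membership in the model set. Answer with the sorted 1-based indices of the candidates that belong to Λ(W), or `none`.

3

Numerically λ ≈ 2.4142 and λ' = −1/λ ≈ -0.4142.
[1] lift (-2,-2): star map gives -1.1716; window check -1.1 ≤ -1.1716 < -0.3 is false → out
[2] lift (2,-7): star map gives 4.8995; window check -1.1 ≤ 4.8995 < -0.3 is false → out
[3] lift (2,6): star map gives -0.4853; window check -1.1 ≤ -0.4853 < -0.3 is true → IN Λ
[4] lift (4,-6): star map gives 6.4853; window check -1.1 ≤ 6.4853 < -0.3 is false → out
[5] lift (0,-5): star map gives 2.0711; window check -1.1 ≤ 2.0711 < -0.3 is false → out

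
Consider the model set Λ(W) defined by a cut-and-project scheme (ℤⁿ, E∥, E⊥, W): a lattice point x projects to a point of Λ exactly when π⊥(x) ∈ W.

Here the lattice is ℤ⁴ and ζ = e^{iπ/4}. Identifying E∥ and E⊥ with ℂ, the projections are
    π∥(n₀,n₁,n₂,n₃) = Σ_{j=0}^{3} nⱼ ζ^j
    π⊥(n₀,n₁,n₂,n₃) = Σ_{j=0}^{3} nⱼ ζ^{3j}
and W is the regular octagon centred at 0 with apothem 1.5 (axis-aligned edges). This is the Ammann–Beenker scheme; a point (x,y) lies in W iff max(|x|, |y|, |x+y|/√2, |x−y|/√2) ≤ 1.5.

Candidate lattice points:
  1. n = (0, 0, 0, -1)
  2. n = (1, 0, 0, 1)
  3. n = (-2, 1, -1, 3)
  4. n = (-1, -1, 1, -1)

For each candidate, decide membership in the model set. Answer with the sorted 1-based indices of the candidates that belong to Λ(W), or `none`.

With ζ = e^{iπ/4} the internal vectors are ζ^0,ζ^3,ζ^6,ζ^9.
#1 (0, 0, 0, -1): internal (-0.707107, -0.707107); octagon support 1.000000 vs apothem 1.5 → ∈ W
#2 (1, 0, 0, 1): internal (1.707107, 0.707107); octagon support 1.707107 vs apothem 1.5 → ∉ W
#3 (-2, 1, -1, 3): internal (-0.585786, 3.828427); octagon support 3.828427 vs apothem 1.5 → ∉ W
#4 (-1, -1, 1, -1): internal (-1.000000, -2.414214); octagon support 2.414214 vs apothem 1.5 → ∉ W

1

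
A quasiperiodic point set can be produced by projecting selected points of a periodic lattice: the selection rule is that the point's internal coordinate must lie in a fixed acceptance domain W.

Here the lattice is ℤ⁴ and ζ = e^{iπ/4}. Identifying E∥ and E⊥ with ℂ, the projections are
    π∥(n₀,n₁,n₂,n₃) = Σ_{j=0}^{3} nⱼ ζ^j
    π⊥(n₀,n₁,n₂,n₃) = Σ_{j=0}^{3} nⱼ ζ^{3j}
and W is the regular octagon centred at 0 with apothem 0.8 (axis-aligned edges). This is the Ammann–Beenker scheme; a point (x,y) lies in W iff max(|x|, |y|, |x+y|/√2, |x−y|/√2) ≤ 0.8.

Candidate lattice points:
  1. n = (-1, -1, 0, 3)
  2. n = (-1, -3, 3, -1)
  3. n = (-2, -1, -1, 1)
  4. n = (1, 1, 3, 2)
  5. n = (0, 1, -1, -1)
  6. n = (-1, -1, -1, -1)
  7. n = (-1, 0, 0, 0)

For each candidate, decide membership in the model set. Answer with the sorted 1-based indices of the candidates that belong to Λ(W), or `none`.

none

π⊥(n) = n₀ + n₁ζ³ + n₂ζ⁶ + n₃ζ⁹ where ζ = e^{iπ/4}.
#1 (-1, -1, 0, 3): internal (1.82843, 1.41421); octagon support 2.29289 vs apothem 0.8 → ∉ W
#2 (-1, -3, 3, -1): internal (0.41421, -5.82843); octagon support 5.82843 vs apothem 0.8 → ∉ W
#3 (-2, -1, -1, 1): internal (-0.58579, 1.00000); octagon support 1.12132 vs apothem 0.8 → ∉ W
#4 (1, 1, 3, 2): internal (1.70711, -0.87868); octagon support 1.82843 vs apothem 0.8 → ∉ W
#5 (0, 1, -1, -1): internal (-1.41421, 1.00000); octagon support 1.70711 vs apothem 0.8 → ∉ W
#6 (-1, -1, -1, -1): internal (-1.00000, -0.41421); octagon support 1.00000 vs apothem 0.8 → ∉ W
#7 (-1, 0, 0, 0): internal (-1.00000, 0.00000); octagon support 1.00000 vs apothem 0.8 → ∉ W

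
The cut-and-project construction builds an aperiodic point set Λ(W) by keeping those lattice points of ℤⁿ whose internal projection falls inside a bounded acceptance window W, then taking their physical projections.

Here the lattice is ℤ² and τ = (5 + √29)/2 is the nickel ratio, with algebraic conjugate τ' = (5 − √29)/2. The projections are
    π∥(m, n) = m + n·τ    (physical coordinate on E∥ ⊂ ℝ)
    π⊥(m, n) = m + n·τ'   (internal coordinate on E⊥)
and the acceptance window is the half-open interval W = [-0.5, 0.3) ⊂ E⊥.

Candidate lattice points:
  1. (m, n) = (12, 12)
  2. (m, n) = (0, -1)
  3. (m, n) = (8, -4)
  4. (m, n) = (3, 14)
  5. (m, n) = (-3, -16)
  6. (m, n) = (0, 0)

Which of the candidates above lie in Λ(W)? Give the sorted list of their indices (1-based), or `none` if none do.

2, 5, 6

Numerically τ ≈ 5.1926 and τ' = −1/τ ≈ -0.1926.
candidate 1: (m,n)=(12,12) → π∥ = 12+12·τ ≈ 74.3110, π⊥ = 12+12·τ' ≈ 9.6890 ∉ [-0.5, 0.3) ⇒ out
candidate 2: (m,n)=(0,-1) → π∥ = 0-1·τ ≈ -5.1926, π⊥ = 0-1·τ' ≈ 0.1926 ∈ [-0.5, 0.3) ⇒ IN Λ
candidate 3: (m,n)=(8,-4) → π∥ = 8-4·τ ≈ -12.7703, π⊥ = 8-4·τ' ≈ 8.7703 ∉ [-0.5, 0.3) ⇒ out
candidate 4: (m,n)=(3,14) → π∥ = 3+14·τ ≈ 75.6962, π⊥ = 3+14·τ' ≈ 0.3038 ∉ [-0.5, 0.3) ⇒ out
candidate 5: (m,n)=(-3,-16) → π∥ = -3-16·τ ≈ -86.0813, π⊥ = -3-16·τ' ≈ 0.0813 ∈ [-0.5, 0.3) ⇒ IN Λ
candidate 6: (m,n)=(0,0) → π∥ = 0+0·τ ≈ 0.0000, π⊥ = 0+0·τ' ≈ 0.0000 ∈ [-0.5, 0.3) ⇒ IN Λ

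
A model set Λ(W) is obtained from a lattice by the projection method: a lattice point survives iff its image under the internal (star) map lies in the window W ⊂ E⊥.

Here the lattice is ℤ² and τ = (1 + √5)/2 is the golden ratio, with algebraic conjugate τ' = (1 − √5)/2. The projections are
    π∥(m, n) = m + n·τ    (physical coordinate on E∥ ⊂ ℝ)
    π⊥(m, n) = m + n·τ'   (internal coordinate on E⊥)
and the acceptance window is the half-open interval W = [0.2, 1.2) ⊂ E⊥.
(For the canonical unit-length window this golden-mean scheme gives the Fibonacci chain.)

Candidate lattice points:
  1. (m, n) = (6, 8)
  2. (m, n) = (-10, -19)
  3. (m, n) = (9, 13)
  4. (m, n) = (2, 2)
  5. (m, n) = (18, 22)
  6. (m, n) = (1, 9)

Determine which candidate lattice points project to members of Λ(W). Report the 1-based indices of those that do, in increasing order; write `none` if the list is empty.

τ' = (1−√5)/2 ≈ -0.61803.
[1] lift (6,8): star map gives 1.05573; window check 0.2 ≤ 1.05573 < 1.2 is true → IN Λ
[2] lift (-10,-19): star map gives 1.74265; window check 0.2 ≤ 1.74265 < 1.2 is false → out
[3] lift (9,13): star map gives 0.96556; window check 0.2 ≤ 0.96556 < 1.2 is true → IN Λ
[4] lift (2,2): star map gives 0.76393; window check 0.2 ≤ 0.76393 < 1.2 is true → IN Λ
[5] lift (18,22): star map gives 4.40325; window check 0.2 ≤ 4.40325 < 1.2 is false → out
[6] lift (1,9): star map gives -4.56231; window check 0.2 ≤ -4.56231 < 1.2 is false → out

1, 3, 4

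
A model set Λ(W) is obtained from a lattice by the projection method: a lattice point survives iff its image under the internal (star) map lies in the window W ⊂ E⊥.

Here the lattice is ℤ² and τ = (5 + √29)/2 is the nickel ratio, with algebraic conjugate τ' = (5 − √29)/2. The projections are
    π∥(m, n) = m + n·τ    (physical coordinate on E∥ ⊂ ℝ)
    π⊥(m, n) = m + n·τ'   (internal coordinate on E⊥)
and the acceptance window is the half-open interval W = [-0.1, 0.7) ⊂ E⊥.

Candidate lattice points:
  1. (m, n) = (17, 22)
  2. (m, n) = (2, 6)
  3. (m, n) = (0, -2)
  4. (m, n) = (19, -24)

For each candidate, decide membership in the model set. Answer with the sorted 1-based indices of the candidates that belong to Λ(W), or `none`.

3

τ' = (5−√29)/2 ≈ -0.19258.
#1 (17,22): internal coord 17 + (22)·τ' = +12.76319; +12.76319 ∉ [-0.1, 0.7) → out
#2 (2,6): internal coord 2 + (6)·τ' = +0.84451; +0.84451 ∉ [-0.1, 0.7) → out
#3 (0,-2): internal coord 0 + (-2)·τ' = +0.38516; +0.38516 ∈ [-0.1, 0.7) → IN Λ
#4 (19,-24): internal coord 19 + (-24)·τ' = +23.62198; +23.62198 ∉ [-0.1, 0.7) → out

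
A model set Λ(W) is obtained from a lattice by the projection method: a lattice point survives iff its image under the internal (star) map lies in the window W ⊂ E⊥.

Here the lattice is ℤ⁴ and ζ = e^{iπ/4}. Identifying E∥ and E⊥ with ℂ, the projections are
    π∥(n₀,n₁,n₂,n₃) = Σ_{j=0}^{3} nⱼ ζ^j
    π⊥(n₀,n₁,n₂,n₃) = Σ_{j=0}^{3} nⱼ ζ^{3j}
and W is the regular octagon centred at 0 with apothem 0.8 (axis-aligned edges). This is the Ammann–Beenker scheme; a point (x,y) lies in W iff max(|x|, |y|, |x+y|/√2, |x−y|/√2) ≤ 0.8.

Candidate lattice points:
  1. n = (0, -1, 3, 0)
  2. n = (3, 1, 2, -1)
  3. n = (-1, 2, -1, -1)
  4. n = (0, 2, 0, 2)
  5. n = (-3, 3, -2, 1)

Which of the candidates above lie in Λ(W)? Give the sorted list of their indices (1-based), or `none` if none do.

π⊥(n) = n₀ + n₁ζ³ + n₂ζ⁶ + n₃ζ⁹ where ζ = e^{iπ/4}.
candidate 1: n = (0, -1, 3, 0) → π⊥ ≈ (+0.7071, -3.7071); max(|x|,|y|,|x±y|/√2) = 3.7071 > 0.8 ⇒ ∉ W
candidate 2: n = (3, 1, 2, -1) → π⊥ ≈ (+1.5858, -2.0000); max(|x|,|y|,|x±y|/√2) = 2.5355 > 0.8 ⇒ ∉ W
candidate 3: n = (-1, 2, -1, -1) → π⊥ ≈ (-3.1213, +1.7071); max(|x|,|y|,|x±y|/√2) = 3.4142 > 0.8 ⇒ ∉ W
candidate 4: n = (0, 2, 0, 2) → π⊥ ≈ (+0.0000, +2.8284); max(|x|,|y|,|x±y|/√2) = 2.8284 > 0.8 ⇒ ∉ W
candidate 5: n = (-3, 3, -2, 1) → π⊥ ≈ (-4.4142, +4.8284); max(|x|,|y|,|x±y|/√2) = 6.5355 > 0.8 ⇒ ∉ W

none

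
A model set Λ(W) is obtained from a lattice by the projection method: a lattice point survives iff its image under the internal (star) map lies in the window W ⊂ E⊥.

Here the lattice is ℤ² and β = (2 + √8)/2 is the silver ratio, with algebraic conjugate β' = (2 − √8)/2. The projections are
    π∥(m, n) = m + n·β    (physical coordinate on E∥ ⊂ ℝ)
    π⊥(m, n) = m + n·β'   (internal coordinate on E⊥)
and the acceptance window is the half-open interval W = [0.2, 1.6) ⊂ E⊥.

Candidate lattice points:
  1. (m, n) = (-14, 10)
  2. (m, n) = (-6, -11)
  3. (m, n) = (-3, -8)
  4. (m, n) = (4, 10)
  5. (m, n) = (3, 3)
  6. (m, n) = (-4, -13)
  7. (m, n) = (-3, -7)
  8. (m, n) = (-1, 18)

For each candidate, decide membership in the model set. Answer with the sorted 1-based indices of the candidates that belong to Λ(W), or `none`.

3, 6

Numerically β ≈ 2.414214 and β' = −1/β ≈ -0.414214.
[1] lift (-14,10): star map gives -18.142136; window check 0.2 ≤ -18.142136 < 1.6 is false → out
[2] lift (-6,-11): star map gives -1.443651; window check 0.2 ≤ -1.443651 < 1.6 is false → out
[3] lift (-3,-8): star map gives 0.313708; window check 0.2 ≤ 0.313708 < 1.6 is true → IN Λ
[4] lift (4,10): star map gives -0.142136; window check 0.2 ≤ -0.142136 < 1.6 is false → out
[5] lift (3,3): star map gives 1.757359; window check 0.2 ≤ 1.757359 < 1.6 is false → out
[6] lift (-4,-13): star map gives 1.384776; window check 0.2 ≤ 1.384776 < 1.6 is true → IN Λ
[7] lift (-3,-7): star map gives -0.100505; window check 0.2 ≤ -0.100505 < 1.6 is false → out
[8] lift (-1,18): star map gives -8.455844; window check 0.2 ≤ -8.455844 < 1.6 is false → out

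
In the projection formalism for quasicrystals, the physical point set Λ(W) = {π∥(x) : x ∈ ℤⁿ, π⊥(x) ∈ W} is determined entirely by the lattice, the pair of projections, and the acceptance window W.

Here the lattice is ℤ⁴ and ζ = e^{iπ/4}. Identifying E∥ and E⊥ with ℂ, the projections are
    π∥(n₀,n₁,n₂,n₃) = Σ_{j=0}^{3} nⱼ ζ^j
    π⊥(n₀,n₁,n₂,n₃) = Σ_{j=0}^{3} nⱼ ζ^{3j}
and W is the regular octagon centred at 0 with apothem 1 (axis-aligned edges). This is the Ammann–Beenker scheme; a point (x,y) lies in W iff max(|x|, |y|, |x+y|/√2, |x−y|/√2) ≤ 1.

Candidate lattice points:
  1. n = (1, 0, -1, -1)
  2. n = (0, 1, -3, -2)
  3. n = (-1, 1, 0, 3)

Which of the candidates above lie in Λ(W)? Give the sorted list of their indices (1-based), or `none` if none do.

π⊥(n) = n₀ + n₁ζ³ + n₂ζ⁶ + n₃ζ⁹ where ζ = e^{iπ/4}.
#1 (1, 0, -1, -1): internal (0.2929, 0.2929); octagon support 0.4142 vs apothem 1 → ∈ W
#2 (0, 1, -3, -2): internal (-2.1213, 2.2929); octagon support 3.1213 vs apothem 1 → ∉ W
#3 (-1, 1, 0, 3): internal (0.4142, 2.8284); octagon support 2.8284 vs apothem 1 → ∉ W

1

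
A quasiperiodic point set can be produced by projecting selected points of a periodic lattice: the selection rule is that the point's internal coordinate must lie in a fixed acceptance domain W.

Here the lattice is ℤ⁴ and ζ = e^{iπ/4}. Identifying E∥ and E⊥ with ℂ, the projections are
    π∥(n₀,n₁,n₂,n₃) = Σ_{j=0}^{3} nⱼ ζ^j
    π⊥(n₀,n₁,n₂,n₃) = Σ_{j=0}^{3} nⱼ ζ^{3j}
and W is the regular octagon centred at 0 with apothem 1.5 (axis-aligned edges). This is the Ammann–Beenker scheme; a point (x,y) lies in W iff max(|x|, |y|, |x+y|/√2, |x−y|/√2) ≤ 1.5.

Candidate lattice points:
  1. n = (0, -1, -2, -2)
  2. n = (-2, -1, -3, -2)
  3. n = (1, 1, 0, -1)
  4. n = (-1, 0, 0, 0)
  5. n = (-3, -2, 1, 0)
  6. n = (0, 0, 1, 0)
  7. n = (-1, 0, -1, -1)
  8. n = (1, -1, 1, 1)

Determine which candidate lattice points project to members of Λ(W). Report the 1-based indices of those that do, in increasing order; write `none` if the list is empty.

Internal map: ζ^{3j} for j=0..3 gives (1,0), (−√2/2,√2/2), (0,−1), (√2/2,√2/2).
#1 (0, -1, -2, -2): internal (-0.70711, -0.12132); octagon support 0.70711 vs apothem 1.5 → ∈ W
#2 (-2, -1, -3, -2): internal (-2.70711, 0.87868); octagon support 2.70711 vs apothem 1.5 → ∉ W
#3 (1, 1, 0, -1): internal (-0.41421, 0.00000); octagon support 0.41421 vs apothem 1.5 → ∈ W
#4 (-1, 0, 0, 0): internal (-1.00000, 0.00000); octagon support 1.00000 vs apothem 1.5 → ∈ W
#5 (-3, -2, 1, 0): internal (-1.58579, -2.41421); octagon support 2.82843 vs apothem 1.5 → ∉ W
#6 (0, 0, 1, 0): internal (0.00000, -1.00000); octagon support 1.00000 vs apothem 1.5 → ∈ W
#7 (-1, 0, -1, -1): internal (-1.70711, 0.29289); octagon support 1.70711 vs apothem 1.5 → ∉ W
#8 (1, -1, 1, 1): internal (2.41421, -1.00000); octagon support 2.41421 vs apothem 1.5 → ∉ W

1, 3, 4, 6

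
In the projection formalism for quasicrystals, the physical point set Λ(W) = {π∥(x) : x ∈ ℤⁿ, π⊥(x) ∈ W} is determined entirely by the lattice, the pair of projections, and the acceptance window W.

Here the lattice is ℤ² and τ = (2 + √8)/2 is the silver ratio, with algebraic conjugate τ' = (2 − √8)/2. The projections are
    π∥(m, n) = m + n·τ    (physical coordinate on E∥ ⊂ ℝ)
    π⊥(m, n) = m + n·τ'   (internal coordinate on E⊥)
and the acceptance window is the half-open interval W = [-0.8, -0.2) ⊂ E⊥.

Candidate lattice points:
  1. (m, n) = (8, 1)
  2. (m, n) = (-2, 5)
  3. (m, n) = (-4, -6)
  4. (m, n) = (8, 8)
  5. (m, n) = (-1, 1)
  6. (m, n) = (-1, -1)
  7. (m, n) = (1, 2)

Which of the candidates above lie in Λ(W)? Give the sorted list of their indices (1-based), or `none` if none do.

6

τ' = (2−√8)/2 ≈ -0.4142.
candidate 1: (m,n)=(8,1) → π∥ = 8+1·τ ≈ 10.4142, π⊥ = 8+1·τ' ≈ 7.5858 ∉ [-0.8, -0.2) ⇒ out
candidate 2: (m,n)=(-2,5) → π∥ = -2+5·τ ≈ 10.0711, π⊥ = -2+5·τ' ≈ -4.0711 ∉ [-0.8, -0.2) ⇒ out
candidate 3: (m,n)=(-4,-6) → π∥ = -4-6·τ ≈ -18.4853, π⊥ = -4-6·τ' ≈ -1.5147 ∉ [-0.8, -0.2) ⇒ out
candidate 4: (m,n)=(8,8) → π∥ = 8+8·τ ≈ 27.3137, π⊥ = 8+8·τ' ≈ 4.6863 ∉ [-0.8, -0.2) ⇒ out
candidate 5: (m,n)=(-1,1) → π∥ = -1+1·τ ≈ 1.4142, π⊥ = -1+1·τ' ≈ -1.4142 ∉ [-0.8, -0.2) ⇒ out
candidate 6: (m,n)=(-1,-1) → π∥ = -1-1·τ ≈ -3.4142, π⊥ = -1-1·τ' ≈ -0.5858 ∈ [-0.8, -0.2) ⇒ IN Λ
candidate 7: (m,n)=(1,2) → π∥ = 1+2·τ ≈ 5.8284, π⊥ = 1+2·τ' ≈ 0.1716 ∉ [-0.8, -0.2) ⇒ out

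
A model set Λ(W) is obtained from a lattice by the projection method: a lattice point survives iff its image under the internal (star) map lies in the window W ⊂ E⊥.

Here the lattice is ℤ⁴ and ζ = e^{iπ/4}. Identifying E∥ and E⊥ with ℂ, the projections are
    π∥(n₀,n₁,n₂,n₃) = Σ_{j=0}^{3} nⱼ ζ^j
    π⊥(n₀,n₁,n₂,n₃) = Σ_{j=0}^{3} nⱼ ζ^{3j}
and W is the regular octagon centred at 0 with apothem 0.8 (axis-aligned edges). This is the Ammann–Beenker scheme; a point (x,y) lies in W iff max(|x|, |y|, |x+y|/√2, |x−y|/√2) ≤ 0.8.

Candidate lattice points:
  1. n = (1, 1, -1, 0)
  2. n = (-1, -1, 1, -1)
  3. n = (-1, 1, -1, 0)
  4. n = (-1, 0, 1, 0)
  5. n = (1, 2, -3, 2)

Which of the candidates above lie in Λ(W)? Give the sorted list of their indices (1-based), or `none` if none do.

With ζ = e^{iπ/4} the internal vectors are ζ^0,ζ^3,ζ^6,ζ^9.
#1 (1, 1, -1, 0): internal (0.2929, 1.7071); octagon support 1.7071 vs apothem 0.8 → ∉ W
#2 (-1, -1, 1, -1): internal (-1.0000, -2.4142); octagon support 2.4142 vs apothem 0.8 → ∉ W
#3 (-1, 1, -1, 0): internal (-1.7071, 1.7071); octagon support 2.4142 vs apothem 0.8 → ∉ W
#4 (-1, 0, 1, 0): internal (-1.0000, -1.0000); octagon support 1.4142 vs apothem 0.8 → ∉ W
#5 (1, 2, -3, 2): internal (1.0000, 5.8284); octagon support 5.8284 vs apothem 0.8 → ∉ W

none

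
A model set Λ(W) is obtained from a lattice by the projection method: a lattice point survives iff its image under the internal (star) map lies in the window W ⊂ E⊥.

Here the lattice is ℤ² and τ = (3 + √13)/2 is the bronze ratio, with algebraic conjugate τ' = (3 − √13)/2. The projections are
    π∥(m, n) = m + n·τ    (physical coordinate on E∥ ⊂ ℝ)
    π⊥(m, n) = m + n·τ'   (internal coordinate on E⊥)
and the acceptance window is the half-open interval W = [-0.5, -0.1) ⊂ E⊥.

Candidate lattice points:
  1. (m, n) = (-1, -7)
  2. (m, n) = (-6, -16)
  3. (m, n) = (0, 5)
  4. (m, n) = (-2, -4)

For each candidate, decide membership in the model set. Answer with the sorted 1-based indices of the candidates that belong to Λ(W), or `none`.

none

Numerically τ ≈ 3.302776 and τ' = −1/τ ≈ -0.302776.
candidate 1: (m,n)=(-1,-7) → π∥ = -1-7·τ ≈ -24.119429, π⊥ = -1-7·τ' ≈ 1.119429 ∉ [-0.5, -0.1) ⇒ out
candidate 2: (m,n)=(-6,-16) → π∥ = -6-16·τ ≈ -58.844410, π⊥ = -6-16·τ' ≈ -1.155590 ∉ [-0.5, -0.1) ⇒ out
candidate 3: (m,n)=(0,5) → π∥ = 0+5·τ ≈ 16.513878, π⊥ = 0+5·τ' ≈ -1.513878 ∉ [-0.5, -0.1) ⇒ out
candidate 4: (m,n)=(-2,-4) → π∥ = -2-4·τ ≈ -15.211103, π⊥ = -2-4·τ' ≈ -0.788897 ∉ [-0.5, -0.1) ⇒ out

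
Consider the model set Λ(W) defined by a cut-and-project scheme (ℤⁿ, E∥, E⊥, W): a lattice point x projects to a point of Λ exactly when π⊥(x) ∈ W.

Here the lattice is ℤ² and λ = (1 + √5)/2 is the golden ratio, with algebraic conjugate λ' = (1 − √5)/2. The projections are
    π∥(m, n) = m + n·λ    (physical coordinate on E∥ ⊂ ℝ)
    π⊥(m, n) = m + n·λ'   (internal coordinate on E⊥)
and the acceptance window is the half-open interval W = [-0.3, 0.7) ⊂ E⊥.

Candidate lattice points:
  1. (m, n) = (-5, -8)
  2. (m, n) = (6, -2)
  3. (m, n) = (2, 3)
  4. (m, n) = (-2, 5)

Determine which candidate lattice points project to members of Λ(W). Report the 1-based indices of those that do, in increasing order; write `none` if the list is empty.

Compute λ' = (1−√5)/2 = -0.61803, so π⊥(m,n) = m -0.61803·n.
[1] lift (-5,-8): star map gives -0.05573; window check -0.3 ≤ -0.05573 < 0.7 is true → IN Λ
[2] lift (6,-2): star map gives 7.23607; window check -0.3 ≤ 7.23607 < 0.7 is false → out
[3] lift (2,3): star map gives 0.14590; window check -0.3 ≤ 0.14590 < 0.7 is true → IN Λ
[4] lift (-2,5): star map gives -5.09017; window check -0.3 ≤ -5.09017 < 0.7 is false → out

1, 3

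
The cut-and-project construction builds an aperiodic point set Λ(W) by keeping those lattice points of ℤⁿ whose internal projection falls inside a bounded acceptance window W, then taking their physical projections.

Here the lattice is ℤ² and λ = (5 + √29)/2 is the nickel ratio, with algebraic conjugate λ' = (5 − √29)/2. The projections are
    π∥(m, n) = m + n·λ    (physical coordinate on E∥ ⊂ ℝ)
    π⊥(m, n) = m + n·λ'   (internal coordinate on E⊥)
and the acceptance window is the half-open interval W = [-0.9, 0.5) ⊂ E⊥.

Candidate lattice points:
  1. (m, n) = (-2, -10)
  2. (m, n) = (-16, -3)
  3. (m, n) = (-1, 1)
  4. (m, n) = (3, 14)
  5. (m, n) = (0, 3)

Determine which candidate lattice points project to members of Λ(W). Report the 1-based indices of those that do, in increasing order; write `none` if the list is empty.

1, 4, 5

Numerically λ ≈ 5.19258 and λ' = −1/λ ≈ -0.19258.
candidate 1: (m,n)=(-2,-10) → π∥ = -2-10·λ ≈ -53.92582, π⊥ = -2-10·λ' ≈ -0.07418 ∈ [-0.9, 0.5) ⇒ IN Λ
candidate 2: (m,n)=(-16,-3) → π∥ = -16-3·λ ≈ -31.57775, π⊥ = -16-3·λ' ≈ -15.42225 ∉ [-0.9, 0.5) ⇒ out
candidate 3: (m,n)=(-1,1) → π∥ = -1+1·λ ≈ 4.19258, π⊥ = -1+1·λ' ≈ -1.19258 ∉ [-0.9, 0.5) ⇒ out
candidate 4: (m,n)=(3,14) → π∥ = 3+14·λ ≈ 75.69615, π⊥ = 3+14·λ' ≈ 0.30385 ∈ [-0.9, 0.5) ⇒ IN Λ
candidate 5: (m,n)=(0,3) → π∥ = 0+3·λ ≈ 15.57775, π⊥ = 0+3·λ' ≈ -0.57775 ∈ [-0.9, 0.5) ⇒ IN Λ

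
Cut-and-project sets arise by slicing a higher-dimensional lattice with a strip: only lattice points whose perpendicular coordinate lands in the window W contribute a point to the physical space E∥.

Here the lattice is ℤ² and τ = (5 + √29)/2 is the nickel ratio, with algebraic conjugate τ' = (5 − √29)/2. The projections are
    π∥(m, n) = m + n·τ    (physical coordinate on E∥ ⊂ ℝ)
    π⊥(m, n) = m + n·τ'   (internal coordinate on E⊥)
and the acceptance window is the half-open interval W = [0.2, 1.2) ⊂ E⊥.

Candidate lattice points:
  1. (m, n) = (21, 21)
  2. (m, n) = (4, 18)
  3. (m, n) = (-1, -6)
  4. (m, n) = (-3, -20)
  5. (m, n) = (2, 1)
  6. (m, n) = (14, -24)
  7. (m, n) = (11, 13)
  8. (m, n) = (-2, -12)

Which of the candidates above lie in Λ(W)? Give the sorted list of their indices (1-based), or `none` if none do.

2, 4, 8

Numerically τ ≈ 5.1926 and τ' = −1/τ ≈ -0.1926.
[1] lift (21,21): star map gives 16.9558; window check 0.2 ≤ 16.9558 < 1.2 is false → out
[2] lift (4,18): star map gives 0.5335; window check 0.2 ≤ 0.5335 < 1.2 is true → IN Λ
[3] lift (-1,-6): star map gives 0.1555; window check 0.2 ≤ 0.1555 < 1.2 is false → out
[4] lift (-3,-20): star map gives 0.8516; window check 0.2 ≤ 0.8516 < 1.2 is true → IN Λ
[5] lift (2,1): star map gives 1.8074; window check 0.2 ≤ 1.8074 < 1.2 is false → out
[6] lift (14,-24): star map gives 18.6220; window check 0.2 ≤ 18.6220 < 1.2 is false → out
[7] lift (11,13): star map gives 8.4964; window check 0.2 ≤ 8.4964 < 1.2 is false → out
[8] lift (-2,-12): star map gives 0.3110; window check 0.2 ≤ 0.3110 < 1.2 is true → IN Λ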